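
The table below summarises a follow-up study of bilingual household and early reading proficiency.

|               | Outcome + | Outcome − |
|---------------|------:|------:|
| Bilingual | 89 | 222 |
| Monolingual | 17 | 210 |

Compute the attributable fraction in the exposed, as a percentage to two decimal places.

73.83

Cells: a = 89, b = 222, c = 17, d = 210.
Risk in exposed = 89/311 = 0.28617; risk in unexposed = 17/227 = 0.07489.
RR = 0.28617/0.07489 = 3.82126
AR% = (RR − 1)/RR × 100 = (3.82126 − 1)/3.82126 × 100 = 73.8306%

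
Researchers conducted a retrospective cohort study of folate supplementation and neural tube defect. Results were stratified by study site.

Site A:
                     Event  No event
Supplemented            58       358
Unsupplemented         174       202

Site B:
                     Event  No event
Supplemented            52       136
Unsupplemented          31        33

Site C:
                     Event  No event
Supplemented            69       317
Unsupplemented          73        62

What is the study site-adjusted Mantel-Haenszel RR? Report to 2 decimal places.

RR_MH = Σ(aᵢ·n₀ᵢ/nᵢ) / Σ(cᵢ·n₁ᵢ/nᵢ), with n₁ᵢ = aᵢ+bᵢ (exposed), n₀ᵢ = cᵢ+dᵢ (unexposed), nᵢ = n₁ᵢ+n₀ᵢ.
Stratum 1 (Site A): n₁ = 416, n₀ = 376, n = 792; a·n₀/n = 58·376/792 = 27.5354; c·n₁/n = 174·416/792 = 91.3939
Stratum 2 (Site B): n₁ = 188, n₀ = 64, n = 252; a·n₀/n = 52·64/252 = 13.2063; c·n₁/n = 31·188/252 = 23.1270
Stratum 3 (Site C): n₁ = 386, n₀ = 135, n = 521; a·n₀/n = 69·135/521 = 17.8791; c·n₁/n = 73·386/521 = 54.0845
RR_MH = (27.5354 + 13.2063 + 17.8791) / (91.3939 + 23.1270 + 54.0845) = 58.6208 / 168.6054 = 0.34768

0.35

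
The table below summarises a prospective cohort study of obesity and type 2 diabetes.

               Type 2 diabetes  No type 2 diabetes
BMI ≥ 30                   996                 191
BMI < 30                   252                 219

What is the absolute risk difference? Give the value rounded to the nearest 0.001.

0.304

Cells: a = 996, b = 191, c = 252, d = 219.
Risk in exposed = 996/1187 = 0.839090; risk in unexposed = 252/471 = 0.535032.
Risk difference = 0.839090 − 0.535032 = 0.304058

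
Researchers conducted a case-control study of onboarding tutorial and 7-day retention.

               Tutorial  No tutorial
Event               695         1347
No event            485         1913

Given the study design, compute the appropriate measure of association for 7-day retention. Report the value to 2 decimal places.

2.04

Reading the table with exposure as columns: a = 695 (Tutorial, case), b = 485 (Tutorial, non-case), c = 1347 (No tutorial, case), d = 1913.
This is a case-control study: participants were sampled on outcome status, so risks in the source population cannot be estimated directly — relative risk is not valid here. The odds ratio is the appropriate measure.
OR = (a·d)/(b·c) = (695 × 1913) / (485 × 1347) = 1329535 / 653295 = 2.03512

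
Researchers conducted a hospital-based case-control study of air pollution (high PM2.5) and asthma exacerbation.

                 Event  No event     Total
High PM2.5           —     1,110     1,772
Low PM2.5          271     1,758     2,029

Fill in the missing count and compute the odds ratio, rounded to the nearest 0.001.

3.869

The missing cell is in the exposed row: 1772 − 1110 = 662.
So a = 662, b = 1110, c = 271, d = 1758.
OR = (a·d)/(b·c) = (662 × 1758) / (1110 × 271) = 1163796 / 300810 = 3.86887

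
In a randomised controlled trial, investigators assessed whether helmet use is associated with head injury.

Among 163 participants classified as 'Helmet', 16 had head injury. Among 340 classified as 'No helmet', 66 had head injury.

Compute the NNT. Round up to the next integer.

11

Risk in treated group = 16/163 = 0.09816; risk in control = 66/340 = 0.19412.
Absolute risk reduction = 0.19412 − 0.09816 = 0.09596
NNT = 1 / ARR = 1 / 0.09596 = 10.421 → round up → 11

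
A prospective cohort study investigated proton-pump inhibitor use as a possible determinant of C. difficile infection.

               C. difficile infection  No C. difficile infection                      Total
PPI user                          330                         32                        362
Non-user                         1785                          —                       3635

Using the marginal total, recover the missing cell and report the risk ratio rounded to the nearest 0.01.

The missing cell is in the unexposed row: 3635 − 1785 = 1850.
So a = 330, b = 32, c = 1785, d = 1850.
RR = [a/(a+b)] / [c/(c+d)] = (330/362) / (1785/3635) = 0.91160/0.49106 = 1.85640

1.86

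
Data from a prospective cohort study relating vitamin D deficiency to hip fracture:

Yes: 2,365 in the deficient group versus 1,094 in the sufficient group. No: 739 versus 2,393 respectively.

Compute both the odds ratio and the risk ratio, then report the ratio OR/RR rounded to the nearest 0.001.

2.882

From the description: a = 2365, b = 739, c = 1094, d = 2393.
OR = (2365·2393)/(739·1094) = 5659445/808466 = 7.00023
Risk in exposed = 2365/3104 = 0.76192; risk in unexposed = 1094/3487 = 0.31374; RR = 2.42853
OR/RR = 7.00023 / 2.42853 = 2.88249
The outcome is not rare, so the OR lies further from 1 than the RR.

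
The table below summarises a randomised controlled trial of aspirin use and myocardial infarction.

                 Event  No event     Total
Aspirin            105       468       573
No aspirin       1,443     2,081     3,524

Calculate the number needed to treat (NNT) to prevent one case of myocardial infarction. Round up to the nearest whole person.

Risk in treated group = 105/573 = 0.18325; risk in control = 1443/3524 = 0.40948.
Absolute risk reduction = 0.40948 − 0.18325 = 0.22623
NNT = 1 / ARR = 1 / 0.22623 = 4.420 → round up → 5

5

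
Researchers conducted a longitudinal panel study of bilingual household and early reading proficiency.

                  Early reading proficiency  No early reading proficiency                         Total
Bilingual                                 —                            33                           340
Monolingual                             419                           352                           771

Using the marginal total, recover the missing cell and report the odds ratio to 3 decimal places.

The missing cell is in the exposed row: 340 − 33 = 307.
So a = 307, b = 33, c = 419, d = 352.
OR = (a·d)/(b·c) = (307 × 352) / (33 × 419) = 108064 / 13827 = 7.81543

7.815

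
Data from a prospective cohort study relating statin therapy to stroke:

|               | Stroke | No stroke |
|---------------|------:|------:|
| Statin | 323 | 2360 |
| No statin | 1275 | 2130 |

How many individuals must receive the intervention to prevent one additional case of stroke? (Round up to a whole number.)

Risk in treated group = 323/2683 = 0.12039; risk in control = 1275/3405 = 0.37445.
Absolute risk reduction = 0.37445 − 0.12039 = 0.25406
NNT = 1 / ARR = 1 / 0.25406 = 3.936 → round up → 4

4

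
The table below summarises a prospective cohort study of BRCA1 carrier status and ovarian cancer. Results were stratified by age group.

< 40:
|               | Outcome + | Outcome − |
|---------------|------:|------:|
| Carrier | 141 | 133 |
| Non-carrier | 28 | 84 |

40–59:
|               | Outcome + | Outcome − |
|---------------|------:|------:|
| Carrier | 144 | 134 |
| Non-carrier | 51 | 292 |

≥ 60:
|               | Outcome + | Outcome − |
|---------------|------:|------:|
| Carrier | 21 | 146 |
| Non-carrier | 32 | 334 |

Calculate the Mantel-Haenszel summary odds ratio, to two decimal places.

OR_MH = Σ(aᵢdᵢ/nᵢ) / Σ(bᵢcᵢ/nᵢ), where nᵢ is the stratum total.
Stratum 1 (< 40): n = 386; a·d/n = 141·84/386 = 30.6839; b·c/n = 133·28/386 = 9.6477
Stratum 2 (40–59): n = 621; a·d/n = 144·292/621 = 67.7101; b·c/n = 134·51/621 = 11.0048
Stratum 3 (≥ 60): n = 533; a·d/n = 21·334/533 = 13.1595; b·c/n = 146·32/533 = 8.7655
OR_MH = (30.6839 + 67.7101 + 13.1595) / (9.6477 + 11.0048 + 8.7655) = 111.5536 / 29.4180 = 3.79202

3.79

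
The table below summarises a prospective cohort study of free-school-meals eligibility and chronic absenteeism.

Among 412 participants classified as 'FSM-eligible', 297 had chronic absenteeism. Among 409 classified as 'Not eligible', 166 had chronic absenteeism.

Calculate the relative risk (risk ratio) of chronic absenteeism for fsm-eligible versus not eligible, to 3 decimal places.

From the description: a = 297, b = 115, c = 166, d = 243.
Risk in exposed = 297/412 = 0.72087; risk in unexposed = 166/409 = 0.40587.
RR = 0.72087 / 0.40587 = 1.77613
The risk among the exposed is 1.78 times that among the unexposed.

1.776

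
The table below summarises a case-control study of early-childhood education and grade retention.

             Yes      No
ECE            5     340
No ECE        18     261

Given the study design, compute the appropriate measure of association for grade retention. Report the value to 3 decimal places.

Cells: a = 5, b = 340, c = 18, d = 261.
This is a case-control study: participants were sampled on outcome status, so risks in the source population cannot be estimated directly — relative risk is not valid here. The odds ratio is the appropriate measure.
OR = (a·d)/(b·c) = (5 × 261) / (340 × 18) = 1305 / 6120 = 0.21324

0.213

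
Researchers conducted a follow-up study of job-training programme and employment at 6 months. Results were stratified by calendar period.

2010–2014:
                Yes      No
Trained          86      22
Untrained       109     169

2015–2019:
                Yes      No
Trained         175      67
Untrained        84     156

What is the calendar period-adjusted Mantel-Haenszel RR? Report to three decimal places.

2.051

RR_MH = Σ(aᵢ·n₀ᵢ/nᵢ) / Σ(cᵢ·n₁ᵢ/nᵢ), with n₁ᵢ = aᵢ+bᵢ (exposed), n₀ᵢ = cᵢ+dᵢ (unexposed), nᵢ = n₁ᵢ+n₀ᵢ.
Stratum 1 (2010–2014): n₁ = 108, n₀ = 278, n = 386; a·n₀/n = 86·278/386 = 61.9378; c·n₁/n = 109·108/386 = 30.4974
Stratum 2 (2015–2019): n₁ = 242, n₀ = 240, n = 482; a·n₀/n = 175·240/482 = 87.1369; c·n₁/n = 84·242/482 = 42.1743
RR_MH = (61.9378 + 87.1369) / (30.4974 + 42.1743) = 149.0748 / 72.6717 = 2.05135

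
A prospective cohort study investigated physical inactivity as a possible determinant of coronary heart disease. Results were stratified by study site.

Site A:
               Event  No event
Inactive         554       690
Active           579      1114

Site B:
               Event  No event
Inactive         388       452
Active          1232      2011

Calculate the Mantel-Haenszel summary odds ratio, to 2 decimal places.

1.47

OR_MH = Σ(aᵢdᵢ/nᵢ) / Σ(bᵢcᵢ/nᵢ), where nᵢ is the stratum total.
Stratum 1 (Site A): n = 2937; a·d/n = 554·1114/2937 = 210.1314; b·c/n = 690·579/2937 = 136.0266
Stratum 2 (Site B): n = 4083; a·d/n = 388·2011/4083 = 191.1016; b·c/n = 452·1232/4083 = 136.3860
OR_MH = (210.1314 + 191.1016) / (136.0266 + 136.3860) = 401.2331 / 272.4125 = 1.47289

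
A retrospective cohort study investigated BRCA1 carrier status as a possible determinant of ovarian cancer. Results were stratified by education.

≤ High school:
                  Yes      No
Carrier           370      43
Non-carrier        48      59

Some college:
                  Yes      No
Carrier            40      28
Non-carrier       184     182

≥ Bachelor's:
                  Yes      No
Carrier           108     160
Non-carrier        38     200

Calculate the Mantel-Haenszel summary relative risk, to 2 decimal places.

RR_MH = Σ(aᵢ·n₀ᵢ/nᵢ) / Σ(cᵢ·n₁ᵢ/nᵢ), with n₁ᵢ = aᵢ+bᵢ (exposed), n₀ᵢ = cᵢ+dᵢ (unexposed), nᵢ = n₁ᵢ+n₀ᵢ.
Stratum 1 (≤ High school): n₁ = 413, n₀ = 107, n = 520; a·n₀/n = 370·107/520 = 76.1346; c·n₁/n = 48·413/520 = 38.1231
Stratum 2 (Some college): n₁ = 68, n₀ = 366, n = 434; a·n₀/n = 40·366/434 = 33.7327; c·n₁/n = 184·68/434 = 28.8295
Stratum 3 (≥ Bachelor's): n₁ = 268, n₀ = 238, n = 506; a·n₀/n = 108·238/506 = 50.7984; c·n₁/n = 38·268/506 = 20.1265
RR_MH = (76.1346 + 33.7327 + 50.7984) / (38.1231 + 28.8295 + 20.1265) = 160.6658 / 87.0791 = 1.84506

1.85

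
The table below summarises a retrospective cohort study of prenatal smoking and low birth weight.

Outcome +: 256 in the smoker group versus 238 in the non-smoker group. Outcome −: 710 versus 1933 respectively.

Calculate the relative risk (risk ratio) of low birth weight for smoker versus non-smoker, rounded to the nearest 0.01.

2.42

From the description: a = 256, b = 710, c = 238, d = 1933.
Risk in exposed = 256/966 = 0.26501; risk in unexposed = 238/2171 = 0.10963.
RR = 0.26501 / 0.10963 = 2.41738
The risk among the exposed is 2.42 times that among the unexposed.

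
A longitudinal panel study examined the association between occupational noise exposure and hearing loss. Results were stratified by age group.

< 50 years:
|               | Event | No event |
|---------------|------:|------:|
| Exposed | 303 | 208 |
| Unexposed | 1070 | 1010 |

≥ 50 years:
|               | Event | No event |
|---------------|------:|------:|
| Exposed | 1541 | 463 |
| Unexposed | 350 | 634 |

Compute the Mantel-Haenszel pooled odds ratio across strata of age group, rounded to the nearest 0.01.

OR_MH = Σ(aᵢdᵢ/nᵢ) / Σ(bᵢcᵢ/nᵢ), where nᵢ is the stratum total.
Stratum 1 (< 50 years): n = 2591; a·d/n = 303·1010/2591 = 118.1127; b·c/n = 208·1070/2591 = 85.8973
Stratum 2 (≥ 50 years): n = 2988; a·d/n = 1541·634/2988 = 326.9726; b·c/n = 463·350/2988 = 54.2336
OR_MH = (118.1127 + 326.9726) / (85.8973 + 54.2336) = 445.0853 / 140.1309 = 3.17621

3.18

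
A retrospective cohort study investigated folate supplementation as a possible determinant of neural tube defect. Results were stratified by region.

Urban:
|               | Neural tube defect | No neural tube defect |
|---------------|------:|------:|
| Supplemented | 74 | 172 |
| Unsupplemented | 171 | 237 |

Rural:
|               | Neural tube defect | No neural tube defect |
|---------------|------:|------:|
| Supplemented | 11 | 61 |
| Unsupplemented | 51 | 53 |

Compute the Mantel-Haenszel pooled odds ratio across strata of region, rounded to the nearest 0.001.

OR_MH = Σ(aᵢdᵢ/nᵢ) / Σ(bᵢcᵢ/nᵢ), where nᵢ is the stratum total.
Stratum 1 (Urban): n = 654; a·d/n = 74·237/654 = 26.8165; b·c/n = 172·171/654 = 44.9725
Stratum 2 (Rural): n = 176; a·d/n = 11·53/176 = 3.3125; b·c/n = 61·51/176 = 17.6761
OR_MH = (26.8165 + 3.3125) / (44.9725 + 17.6761) = 30.1290 / 62.6486 = 0.48092

0.481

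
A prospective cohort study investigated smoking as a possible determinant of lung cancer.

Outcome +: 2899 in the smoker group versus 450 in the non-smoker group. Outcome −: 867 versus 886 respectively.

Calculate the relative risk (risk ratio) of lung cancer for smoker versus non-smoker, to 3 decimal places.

2.285

From the description: a = 2899, b = 867, c = 450, d = 886.
Risk in exposed = 2899/3766 = 0.76978; risk in unexposed = 450/1336 = 0.33683.
RR = 0.76978 / 0.33683 = 2.28540
The risk among the exposed is 2.29 times that among the unexposed.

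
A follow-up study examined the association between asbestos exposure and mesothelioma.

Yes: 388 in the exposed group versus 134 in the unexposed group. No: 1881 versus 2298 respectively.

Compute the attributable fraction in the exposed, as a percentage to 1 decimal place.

67.8

From the description: a = 388, b = 1881, c = 134, d = 2298.
Risk in exposed = 388/2269 = 0.17100; risk in unexposed = 134/2432 = 0.05510.
RR = 0.17100/0.05510 = 3.10353
AR% = (RR − 1)/RR × 100 = (3.10353 − 1)/3.10353 × 100 = 67.7786%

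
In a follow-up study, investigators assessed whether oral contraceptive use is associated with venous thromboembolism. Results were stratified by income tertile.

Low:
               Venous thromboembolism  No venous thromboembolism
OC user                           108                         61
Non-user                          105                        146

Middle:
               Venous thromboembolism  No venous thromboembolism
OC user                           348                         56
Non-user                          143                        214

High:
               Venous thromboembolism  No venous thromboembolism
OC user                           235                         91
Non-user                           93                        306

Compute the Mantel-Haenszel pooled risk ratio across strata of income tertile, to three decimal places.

RR_MH = Σ(aᵢ·n₀ᵢ/nᵢ) / Σ(cᵢ·n₁ᵢ/nᵢ), with n₁ᵢ = aᵢ+bᵢ (exposed), n₀ᵢ = cᵢ+dᵢ (unexposed), nᵢ = n₁ᵢ+n₀ᵢ.
Stratum 1 (Low): n₁ = 169, n₀ = 251, n = 420; a·n₀/n = 108·251/420 = 64.5429; c·n₁/n = 105·169/420 = 42.2500
Stratum 2 (Middle): n₁ = 404, n₀ = 357, n = 761; a·n₀/n = 348·357/761 = 163.2536; c·n₁/n = 143·404/761 = 75.9159
Stratum 3 (High): n₁ = 326, n₀ = 399, n = 725; a·n₀/n = 235·399/725 = 129.3310; c·n₁/n = 93·326/725 = 41.8179
RR_MH = (64.5429 + 163.2536 + 129.3310) / (42.2500 + 75.9159 + 41.8179) = 357.1275 / 159.9838 = 2.23227

2.232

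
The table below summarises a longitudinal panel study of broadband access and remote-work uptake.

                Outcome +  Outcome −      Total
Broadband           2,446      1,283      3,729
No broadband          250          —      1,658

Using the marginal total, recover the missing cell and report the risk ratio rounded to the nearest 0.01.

4.35

The missing cell is in the unexposed row: 1658 − 250 = 1408.
So a = 2446, b = 1283, c = 250, d = 1408.
RR = [a/(a+b)] / [c/(c+d)] = (2446/3729) / (250/1658) = 0.65594/0.15078 = 4.35019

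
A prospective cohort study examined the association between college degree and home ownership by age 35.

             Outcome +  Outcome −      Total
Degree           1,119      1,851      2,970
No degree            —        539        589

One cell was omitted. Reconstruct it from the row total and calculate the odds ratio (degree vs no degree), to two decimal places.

The missing cell is in the unexposed row: 589 − 539 = 50.
So a = 1119, b = 1851, c = 50, d = 539.
OR = (a·d)/(b·c) = (1119 × 539) / (1851 × 50) = 603141 / 92550 = 6.51692

6.52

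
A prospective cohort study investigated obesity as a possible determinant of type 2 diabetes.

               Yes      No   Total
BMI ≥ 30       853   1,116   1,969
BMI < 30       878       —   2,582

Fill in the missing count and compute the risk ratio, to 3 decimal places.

The missing cell is in the unexposed row: 2582 − 878 = 1704.
So a = 853, b = 1116, c = 878, d = 1704.
RR = [a/(a+b)] / [c/(c+d)] = (853/1969) / (878/2582) = 0.43321/0.34005 = 1.27399

1.274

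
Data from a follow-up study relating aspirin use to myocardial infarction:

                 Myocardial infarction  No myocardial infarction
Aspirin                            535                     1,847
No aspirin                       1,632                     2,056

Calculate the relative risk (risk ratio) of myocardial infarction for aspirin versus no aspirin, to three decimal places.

Cells: a = 535, b = 1847, c = 1632, d = 2056.
Risk in exposed = 535/2382 = 0.22460; risk in unexposed = 1632/3688 = 0.44252.
RR = 0.22460 / 0.44252 = 0.50755
The risk is 49% lower among the exposed than among the unexposed.

0.508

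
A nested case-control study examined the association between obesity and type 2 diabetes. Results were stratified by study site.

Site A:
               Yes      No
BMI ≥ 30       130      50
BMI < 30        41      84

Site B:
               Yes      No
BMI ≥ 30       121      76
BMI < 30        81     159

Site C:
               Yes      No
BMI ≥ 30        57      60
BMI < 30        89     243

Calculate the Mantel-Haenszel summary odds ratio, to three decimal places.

3.384

OR_MH = Σ(aᵢdᵢ/nᵢ) / Σ(bᵢcᵢ/nᵢ), where nᵢ is the stratum total.
Stratum 1 (Site A): n = 305; a·d/n = 130·84/305 = 35.8033; b·c/n = 50·41/305 = 6.7213
Stratum 2 (Site B): n = 437; a·d/n = 121·159/437 = 44.0252; b·c/n = 76·81/437 = 14.0870
Stratum 3 (Site C): n = 449; a·d/n = 57·243/449 = 30.8486; b·c/n = 60·89/449 = 11.8931
OR_MH = (35.8033 + 44.0252 + 30.8486) / (6.7213 + 14.0870 + 11.8931) = 110.6770 / 32.7014 = 3.38448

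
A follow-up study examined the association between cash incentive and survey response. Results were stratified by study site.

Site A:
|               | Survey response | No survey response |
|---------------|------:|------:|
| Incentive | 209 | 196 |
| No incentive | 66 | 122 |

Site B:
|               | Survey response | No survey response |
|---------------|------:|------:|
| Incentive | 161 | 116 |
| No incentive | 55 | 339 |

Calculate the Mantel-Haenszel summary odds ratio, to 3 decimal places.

OR_MH = Σ(aᵢdᵢ/nᵢ) / Σ(bᵢcᵢ/nᵢ), where nᵢ is the stratum total.
Stratum 1 (Site A): n = 593; a·d/n = 209·122/593 = 42.9983; b·c/n = 196·66/593 = 21.8145
Stratum 2 (Site B): n = 671; a·d/n = 161·339/671 = 81.3398; b·c/n = 116·55/671 = 9.5082
OR_MH = (42.9983 + 81.3398) / (21.8145 + 9.5082) = 124.3381 / 31.3227 = 3.96958

3.970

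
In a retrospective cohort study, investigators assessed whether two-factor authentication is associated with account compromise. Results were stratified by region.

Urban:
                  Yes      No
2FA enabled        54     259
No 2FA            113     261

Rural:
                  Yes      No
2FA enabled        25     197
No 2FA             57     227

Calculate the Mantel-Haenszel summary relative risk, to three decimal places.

RR_MH = Σ(aᵢ·n₀ᵢ/nᵢ) / Σ(cᵢ·n₁ᵢ/nᵢ), with n₁ᵢ = aᵢ+bᵢ (exposed), n₀ᵢ = cᵢ+dᵢ (unexposed), nᵢ = n₁ᵢ+n₀ᵢ.
Stratum 1 (Urban): n₁ = 313, n₀ = 374, n = 687; a·n₀/n = 54·374/687 = 29.3974; c·n₁/n = 113·313/687 = 51.4833
Stratum 2 (Rural): n₁ = 222, n₀ = 284, n = 506; a·n₀/n = 25·284/506 = 14.0316; c·n₁/n = 57·222/506 = 25.0079
RR_MH = (29.3974 + 14.0316) / (51.4833 + 25.0079) = 43.4290 / 76.4912 = 0.56776

0.568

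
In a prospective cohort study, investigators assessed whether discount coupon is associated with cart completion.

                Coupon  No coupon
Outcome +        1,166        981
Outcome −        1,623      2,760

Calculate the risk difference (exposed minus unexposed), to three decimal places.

Reading the table with exposure as columns: a = 1166 (Coupon, case), b = 1623 (Coupon, non-case), c = 981 (No coupon, case), d = 2760.
Risk in exposed = 1166/2789 = 0.418071; risk in unexposed = 981/3741 = 0.262229.
Risk difference = 0.418071 − 0.262229 = 0.155842

0.156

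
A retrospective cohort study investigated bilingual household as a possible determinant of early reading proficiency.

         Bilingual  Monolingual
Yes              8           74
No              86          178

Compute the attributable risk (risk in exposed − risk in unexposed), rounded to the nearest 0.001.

-0.209

Reading the table with exposure as columns: a = 8 (Bilingual, case), b = 86 (Bilingual, non-case), c = 74 (Monolingual, case), d = 178.
Risk in exposed = 8/94 = 0.085106; risk in unexposed = 74/252 = 0.293651.
Risk difference = 0.085106 − 0.293651 = -0.208544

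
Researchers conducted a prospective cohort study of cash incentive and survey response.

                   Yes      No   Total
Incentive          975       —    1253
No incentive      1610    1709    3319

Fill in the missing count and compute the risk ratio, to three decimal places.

The missing cell is in the exposed row: 1253 − 975 = 278.
So a = 975, b = 278, c = 1610, d = 1709.
RR = [a/(a+b)] / [c/(c+d)] = (975/1253) / (1610/3319) = 0.77813/0.48509 = 1.60411

1.604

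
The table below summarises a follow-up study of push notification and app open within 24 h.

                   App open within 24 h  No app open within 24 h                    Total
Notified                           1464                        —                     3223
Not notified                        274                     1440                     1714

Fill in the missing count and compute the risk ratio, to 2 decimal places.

2.84

The missing cell is in the exposed row: 3223 − 1464 = 1759.
So a = 1464, b = 1759, c = 274, d = 1440.
RR = [a/(a+b)] / [c/(c+d)] = (1464/3223) / (274/1714) = 0.45424/0.15986 = 2.84146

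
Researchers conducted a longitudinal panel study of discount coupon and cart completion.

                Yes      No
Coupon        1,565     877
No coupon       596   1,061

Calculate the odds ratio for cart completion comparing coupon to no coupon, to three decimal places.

Cells: a = 1565, b = 877, c = 596, d = 1061.
OR = (a·d)/(b·c) = (1565 × 1061) / (877 × 596) = 1660465 / 522692 = 3.17676
The odds of cart completion are about 3.18 times as high in the coupon group.

3.177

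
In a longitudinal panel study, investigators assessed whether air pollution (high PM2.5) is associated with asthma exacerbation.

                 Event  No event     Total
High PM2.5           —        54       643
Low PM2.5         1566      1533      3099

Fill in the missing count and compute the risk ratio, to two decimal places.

The missing cell is in the exposed row: 643 − 54 = 589.
So a = 589, b = 54, c = 1566, d = 1533.
RR = [a/(a+b)] / [c/(c+d)] = (589/643) / (1566/3099) = 0.91602/0.50532 = 1.81273

1.81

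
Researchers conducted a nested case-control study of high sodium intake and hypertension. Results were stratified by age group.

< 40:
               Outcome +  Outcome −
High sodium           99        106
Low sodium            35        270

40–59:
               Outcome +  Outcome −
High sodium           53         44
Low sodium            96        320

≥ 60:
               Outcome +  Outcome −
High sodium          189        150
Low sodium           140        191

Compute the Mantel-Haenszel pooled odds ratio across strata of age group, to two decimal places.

OR_MH = Σ(aᵢdᵢ/nᵢ) / Σ(bᵢcᵢ/nᵢ), where nᵢ is the stratum total.
Stratum 1 (< 40): n = 510; a·d/n = 99·270/510 = 52.4118; b·c/n = 106·35/510 = 7.2745
Stratum 2 (40–59): n = 513; a·d/n = 53·320/513 = 33.0604; b·c/n = 44·96/513 = 8.2339
Stratum 3 (≥ 60): n = 670; a·d/n = 189·191/670 = 53.8791; b·c/n = 150·140/670 = 31.3433
OR_MH = (52.4118 + 33.0604 + 53.8791) / (7.2745 + 8.2339 + 31.3433) = 139.3513 / 46.8517 = 2.97431

2.97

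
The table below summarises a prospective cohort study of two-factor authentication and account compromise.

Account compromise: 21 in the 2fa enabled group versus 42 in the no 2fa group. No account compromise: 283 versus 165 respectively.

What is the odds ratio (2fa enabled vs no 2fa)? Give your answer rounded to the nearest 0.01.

From the description: a = 21, b = 283, c = 42, d = 165.
OR = (a·d)/(b·c) = (21 × 165) / (283 × 42) = 3465 / 11886 = 0.29152
Exposure is associated with lower odds of account compromise (OR = 0.29 < 1).

0.29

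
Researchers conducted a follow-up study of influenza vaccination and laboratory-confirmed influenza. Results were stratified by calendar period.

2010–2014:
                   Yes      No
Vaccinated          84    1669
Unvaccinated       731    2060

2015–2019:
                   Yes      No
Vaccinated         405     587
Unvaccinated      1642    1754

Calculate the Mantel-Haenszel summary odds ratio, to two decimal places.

OR_MH = Σ(aᵢdᵢ/nᵢ) / Σ(bᵢcᵢ/nᵢ), where nᵢ is the stratum total.
Stratum 1 (2010–2014): n = 4544; a·d/n = 84·2060/4544 = 38.0810; b·c/n = 1669·731/4544 = 268.4945
Stratum 2 (2015–2019): n = 4388; a·d/n = 405·1754/4388 = 161.8892; b·c/n = 587·1642/4388 = 219.6568
OR_MH = (38.0810 + 161.8892) / (268.4945 + 219.6568) = 199.9702 / 488.1513 = 0.40965

0.41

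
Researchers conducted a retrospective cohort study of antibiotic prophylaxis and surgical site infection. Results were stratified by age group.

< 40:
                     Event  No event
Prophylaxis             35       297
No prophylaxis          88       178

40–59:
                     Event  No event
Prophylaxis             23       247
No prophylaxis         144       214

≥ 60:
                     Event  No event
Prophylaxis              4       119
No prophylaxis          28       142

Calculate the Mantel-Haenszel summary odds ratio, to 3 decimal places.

0.181

OR_MH = Σ(aᵢdᵢ/nᵢ) / Σ(bᵢcᵢ/nᵢ), where nᵢ is the stratum total.
Stratum 1 (< 40): n = 598; a·d/n = 35·178/598 = 10.4181; b·c/n = 297·88/598 = 43.7057
Stratum 2 (40–59): n = 628; a·d/n = 23·214/628 = 7.8376; b·c/n = 247·144/628 = 56.6369
Stratum 3 (≥ 60): n = 293; a·d/n = 4·142/293 = 1.9386; b·c/n = 119·28/293 = 11.3720
OR_MH = (10.4181 + 7.8376 + 1.9386) / (43.7057 + 56.6369 + 11.3720) = 20.1942 / 111.7146 = 0.18077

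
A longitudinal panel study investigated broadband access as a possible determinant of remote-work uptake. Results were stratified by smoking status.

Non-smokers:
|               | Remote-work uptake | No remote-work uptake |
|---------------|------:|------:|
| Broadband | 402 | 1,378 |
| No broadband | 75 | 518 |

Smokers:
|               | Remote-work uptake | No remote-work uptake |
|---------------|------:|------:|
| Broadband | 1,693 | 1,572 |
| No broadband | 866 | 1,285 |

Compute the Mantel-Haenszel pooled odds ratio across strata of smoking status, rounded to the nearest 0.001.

1.660

OR_MH = Σ(aᵢdᵢ/nᵢ) / Σ(bᵢcᵢ/nᵢ), where nᵢ is the stratum total.
Stratum 1 (Non-smokers): n = 2373; a·d/n = 402·518/2373 = 87.7522; b·c/n = 1378·75/2373 = 43.5525
Stratum 2 (Smokers): n = 5416; a·d/n = 1693·1285/5416 = 401.6811; b·c/n = 1572·866/5416 = 251.3575
OR_MH = (87.7522 + 401.6811) / (43.5525 + 251.3575) = 489.4333 / 294.9099 = 1.65960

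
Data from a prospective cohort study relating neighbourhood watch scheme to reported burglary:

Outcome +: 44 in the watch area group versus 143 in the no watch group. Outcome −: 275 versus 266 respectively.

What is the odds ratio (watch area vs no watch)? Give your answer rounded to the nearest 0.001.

0.298

From the description: a = 44, b = 275, c = 143, d = 266.
OR = (a·d)/(b·c) = (44 × 266) / (275 × 143) = 11704 / 39325 = 0.29762
Exposure is associated with lower odds of reported burglary (OR = 0.30 < 1).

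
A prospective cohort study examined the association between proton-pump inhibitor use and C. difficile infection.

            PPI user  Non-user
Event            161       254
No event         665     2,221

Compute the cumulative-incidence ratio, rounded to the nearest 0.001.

1.899

Reading the table with exposure as columns: a = 161 (PPI user, case), b = 665 (PPI user, non-case), c = 254 (Non-user, case), d = 2221.
Risk in exposed = 161/826 = 0.19492; risk in unexposed = 254/2475 = 0.10263.
RR = 0.19492 / 0.10263 = 1.89927
The risk among the exposed is 1.90 times that among the unexposed.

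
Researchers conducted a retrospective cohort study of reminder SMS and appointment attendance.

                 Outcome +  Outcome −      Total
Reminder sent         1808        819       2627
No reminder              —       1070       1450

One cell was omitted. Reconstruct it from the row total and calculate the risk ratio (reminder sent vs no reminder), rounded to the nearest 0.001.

The missing cell is in the unexposed row: 1450 − 1070 = 380.
So a = 1808, b = 819, c = 380, d = 1070.
RR = [a/(a+b)] / [c/(c+d)] = (1808/2627) / (380/1450) = 0.68824/0.26207 = 2.62617

2.626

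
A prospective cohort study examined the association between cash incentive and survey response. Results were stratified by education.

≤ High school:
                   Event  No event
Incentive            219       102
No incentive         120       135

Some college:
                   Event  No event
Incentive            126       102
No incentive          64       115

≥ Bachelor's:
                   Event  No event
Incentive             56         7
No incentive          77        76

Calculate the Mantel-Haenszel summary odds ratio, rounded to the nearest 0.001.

2.680

OR_MH = Σ(aᵢdᵢ/nᵢ) / Σ(bᵢcᵢ/nᵢ), where nᵢ is the stratum total.
Stratum 1 (≤ High school): n = 576; a·d/n = 219·135/576 = 51.3281; b·c/n = 102·120/576 = 21.2500
Stratum 2 (Some college): n = 407; a·d/n = 126·115/407 = 35.6020; b·c/n = 102·64/407 = 16.0393
Stratum 3 (≥ Bachelor's): n = 216; a·d/n = 56·76/216 = 19.7037; b·c/n = 7·77/216 = 2.4954
OR_MH = (51.3281 + 35.6020 + 19.7037) / (21.2500 + 16.0393 + 2.4954) = 106.6338 / 39.7847 = 2.68027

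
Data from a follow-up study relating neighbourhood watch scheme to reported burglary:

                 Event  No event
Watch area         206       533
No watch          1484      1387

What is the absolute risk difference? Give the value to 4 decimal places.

Cells: a = 206, b = 533, c = 1484, d = 1387.
Risk in exposed = 206/739 = 0.278755; risk in unexposed = 1484/2871 = 0.516893.
Risk difference = 0.278755 − 0.516893 = -0.238138

-0.2381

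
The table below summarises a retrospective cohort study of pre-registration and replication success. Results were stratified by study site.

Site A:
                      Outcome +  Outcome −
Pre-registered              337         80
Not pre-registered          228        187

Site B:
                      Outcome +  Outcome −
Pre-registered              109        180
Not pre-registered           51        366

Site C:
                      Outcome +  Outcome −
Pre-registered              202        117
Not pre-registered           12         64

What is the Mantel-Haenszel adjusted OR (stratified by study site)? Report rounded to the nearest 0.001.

OR_MH = Σ(aᵢdᵢ/nᵢ) / Σ(bᵢcᵢ/nᵢ), where nᵢ is the stratum total.
Stratum 1 (Site A): n = 832; a·d/n = 337·187/832 = 75.7440; b·c/n = 80·228/832 = 21.9231
Stratum 2 (Site B): n = 706; a·d/n = 109·366/706 = 56.5071; b·c/n = 180·51/706 = 13.0028
Stratum 3 (Site C): n = 395; a·d/n = 202·64/395 = 32.7291; b·c/n = 117·12/395 = 3.5544
OR_MH = (75.7440 + 56.5071 + 32.7291) / (21.9231 + 13.0028 + 3.5544) = 164.9802 / 38.4803 = 4.28739

4.287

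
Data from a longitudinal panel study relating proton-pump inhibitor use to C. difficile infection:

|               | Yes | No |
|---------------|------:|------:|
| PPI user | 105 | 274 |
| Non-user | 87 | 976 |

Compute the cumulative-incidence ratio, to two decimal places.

3.39

Cells: a = 105, b = 274, c = 87, d = 976.
Risk in exposed = 105/379 = 0.27704; risk in unexposed = 87/1063 = 0.08184.
RR = 0.27704 / 0.08184 = 3.38504
The risk among the exposed is 3.39 times that among the unexposed.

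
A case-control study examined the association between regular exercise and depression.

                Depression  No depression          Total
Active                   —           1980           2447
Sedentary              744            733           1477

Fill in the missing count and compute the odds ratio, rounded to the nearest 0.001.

The missing cell is in the exposed row: 2447 − 1980 = 467.
So a = 467, b = 1980, c = 744, d = 733.
OR = (a·d)/(b·c) = (467 × 733) / (1980 × 744) = 342311 / 1473120 = 0.23237

0.232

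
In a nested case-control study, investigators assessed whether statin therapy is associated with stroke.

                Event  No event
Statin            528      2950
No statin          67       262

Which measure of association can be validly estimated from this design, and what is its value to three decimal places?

0.700

Cells: a = 528, b = 2950, c = 67, d = 262.
This is a nested case-control study: participants were sampled on outcome status, so risks in the source population cannot be estimated directly — relative risk is not valid here. The odds ratio is the appropriate measure.
OR = (a·d)/(b·c) = (528 × 262) / (2950 × 67) = 138336 / 197650 = 0.69990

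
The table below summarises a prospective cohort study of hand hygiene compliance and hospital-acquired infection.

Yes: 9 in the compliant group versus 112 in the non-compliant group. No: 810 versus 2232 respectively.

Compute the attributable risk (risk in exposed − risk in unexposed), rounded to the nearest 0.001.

From the description: a = 9, b = 810, c = 112, d = 2232.
Risk in exposed = 9/819 = 0.010989; risk in unexposed = 112/2344 = 0.047782.
Risk difference = 0.010989 − 0.047782 = -0.036793

-0.037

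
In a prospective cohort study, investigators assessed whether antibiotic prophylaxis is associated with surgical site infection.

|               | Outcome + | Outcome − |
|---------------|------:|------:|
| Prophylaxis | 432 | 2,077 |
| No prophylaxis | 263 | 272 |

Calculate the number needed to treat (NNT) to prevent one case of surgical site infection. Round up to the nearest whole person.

4

Risk in treated group = 432/2509 = 0.17218; risk in control = 263/535 = 0.49159.
Absolute risk reduction = 0.49159 − 0.17218 = 0.31941
NNT = 1 / ARR = 1 / 0.31941 = 3.131 → round up → 4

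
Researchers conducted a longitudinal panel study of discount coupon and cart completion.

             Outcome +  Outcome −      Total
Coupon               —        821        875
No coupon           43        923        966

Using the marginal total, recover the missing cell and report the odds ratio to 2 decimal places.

1.41

The missing cell is in the exposed row: 875 − 821 = 54.
So a = 54, b = 821, c = 43, d = 923.
OR = (a·d)/(b·c) = (54 × 923) / (821 × 43) = 49842 / 35303 = 1.41183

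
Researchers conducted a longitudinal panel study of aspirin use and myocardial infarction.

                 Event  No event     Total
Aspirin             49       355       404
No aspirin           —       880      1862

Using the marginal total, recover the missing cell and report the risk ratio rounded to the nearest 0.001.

The missing cell is in the unexposed row: 1862 − 880 = 982.
So a = 49, b = 355, c = 982, d = 880.
RR = [a/(a+b)] / [c/(c+d)] = (49/404) / (982/1862) = 0.12129/0.52739 = 0.22998

0.230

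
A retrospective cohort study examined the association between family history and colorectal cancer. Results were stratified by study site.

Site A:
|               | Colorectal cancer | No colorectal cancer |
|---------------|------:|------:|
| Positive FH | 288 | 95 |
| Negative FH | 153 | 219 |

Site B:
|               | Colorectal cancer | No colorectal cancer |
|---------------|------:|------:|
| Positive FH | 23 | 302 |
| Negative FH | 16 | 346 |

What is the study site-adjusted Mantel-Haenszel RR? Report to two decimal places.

1.81

RR_MH = Σ(aᵢ·n₀ᵢ/nᵢ) / Σ(cᵢ·n₁ᵢ/nᵢ), with n₁ᵢ = aᵢ+bᵢ (exposed), n₀ᵢ = cᵢ+dᵢ (unexposed), nᵢ = n₁ᵢ+n₀ᵢ.
Stratum 1 (Site A): n₁ = 383, n₀ = 372, n = 755; a·n₀/n = 288·372/755 = 141.9020; c·n₁/n = 153·383/755 = 77.6146
Stratum 2 (Site B): n₁ = 325, n₀ = 362, n = 687; a·n₀/n = 23·362/687 = 12.1194; c·n₁/n = 16·325/687 = 7.5691
RR_MH = (141.9020 + 12.1194) / (77.6146 + 7.5691) = 154.0213 / 85.1837 = 1.80811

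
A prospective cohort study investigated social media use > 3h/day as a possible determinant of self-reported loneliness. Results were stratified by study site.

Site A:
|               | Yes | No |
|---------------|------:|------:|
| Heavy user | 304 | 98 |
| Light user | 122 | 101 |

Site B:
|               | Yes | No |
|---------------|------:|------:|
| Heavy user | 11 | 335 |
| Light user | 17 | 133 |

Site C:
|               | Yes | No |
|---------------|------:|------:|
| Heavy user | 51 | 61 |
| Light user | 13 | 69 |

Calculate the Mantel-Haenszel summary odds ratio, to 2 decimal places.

2.02

OR_MH = Σ(aᵢdᵢ/nᵢ) / Σ(bᵢcᵢ/nᵢ), where nᵢ is the stratum total.
Stratum 1 (Site A): n = 625; a·d/n = 304·101/625 = 49.1264; b·c/n = 98·122/625 = 19.1296
Stratum 2 (Site B): n = 496; a·d/n = 11·133/496 = 2.9496; b·c/n = 335·17/496 = 11.4819
Stratum 3 (Site C): n = 194; a·d/n = 51·69/194 = 18.1392; b·c/n = 61·13/194 = 4.0876
OR_MH = (49.1264 + 2.9496 + 18.1392) / (19.1296 + 11.4819 + 4.0876) = 70.2152 / 34.6991 = 2.02355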